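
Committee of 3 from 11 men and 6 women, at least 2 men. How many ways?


Count by #men:
  2M,1W: C(11,2)×C(6,1)=330
  3M,0W: C(11,3)×C(6,0)=165
Total = 495

495


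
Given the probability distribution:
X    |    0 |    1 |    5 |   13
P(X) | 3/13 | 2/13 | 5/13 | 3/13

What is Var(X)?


E[X] = 66/13
E[X²] = 634/13
Var(X) = E[X²] - (E[X])² = 634/13 - 4356/169 = 3886/169

Var(X) = 3886/169 ≈ 22.9941


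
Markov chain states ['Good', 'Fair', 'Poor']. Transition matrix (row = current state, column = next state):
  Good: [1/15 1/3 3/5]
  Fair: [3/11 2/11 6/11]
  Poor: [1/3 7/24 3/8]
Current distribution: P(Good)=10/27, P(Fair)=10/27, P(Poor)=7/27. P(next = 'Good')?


P(next=Good) = Σᵢ P(now=i)×P(i→Good)
= 10/27×1/15 + 10/27×3/11 + 7/27×1/3
= 2/81 + 10/99 + 7/81 = 7/33

P = 7/33 ≈ 0.2121


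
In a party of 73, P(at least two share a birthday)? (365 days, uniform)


P(all different) = Π(365-i)/365 for i=0..72
= 0.000439
P(match) = 1 - 0.000439 = 0.999561

P ≈ 0.9996 ≈ 99.96%


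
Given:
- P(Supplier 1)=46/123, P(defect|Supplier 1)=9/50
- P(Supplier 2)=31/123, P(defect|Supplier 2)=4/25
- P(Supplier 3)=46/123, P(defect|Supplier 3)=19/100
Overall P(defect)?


P(B) = Σ P(B|Aᵢ)×P(Aᵢ)
  9/50×46/123 = 69/1025
  4/25×31/123 = 124/3075
  19/100×46/123 = 437/6150
Sum = 1099/6150

P(defect) = 1099/6150 ≈ 17.87%


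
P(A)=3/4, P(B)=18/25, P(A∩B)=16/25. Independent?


P(A)×P(B) = 27/50
P(A∩B) = 16/25
Not equal → NOT independent

No, not independent


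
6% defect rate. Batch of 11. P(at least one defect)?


P(all good) = (47/50)^11 = 2472159215084012303/4882812500000000000
P(≥1 defect) = 2410653284915987697/4882812500000000000

P = 2410653284915987697/4882812500000000000 ≈ 49.37%


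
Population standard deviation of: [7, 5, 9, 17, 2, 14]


Mean = 54/6 = 9
  (7-9)²=4
  (5-9)²=16
  (9-9)²=0
  (17-9)²=64
  (2-9)²=49
  (14-9)²=25
Σ(x-μ)² = 158
σ² = 158/6 = 79/3

σ = √(79/3) ≈ 5.1316


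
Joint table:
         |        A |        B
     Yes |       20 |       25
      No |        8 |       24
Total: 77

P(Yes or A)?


P(Yes∨A) = P(Yes) + P(A) - P(Yes∧A)
= (45 + 28 - 20)/77 = 53/77

P = 53/77 ≈ 68.83%


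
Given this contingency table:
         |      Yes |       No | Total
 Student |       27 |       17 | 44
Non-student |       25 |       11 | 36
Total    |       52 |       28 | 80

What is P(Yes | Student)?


P(Yes | Student) = 27/(27+17) = 27/44

P(Yes|Student) = 27/44 ≈ 61.36%


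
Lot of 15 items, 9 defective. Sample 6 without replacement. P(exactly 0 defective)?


Hypergeometric: C(9,0)×C(6,6)/C(15,6)
= 1×1/5005 = 1/5005

P(X=0) = 1/5005 ≈ 0.02%


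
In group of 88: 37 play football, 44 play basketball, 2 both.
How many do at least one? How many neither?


|A∪B| = 37+44-2 = 79
Neither = 88-79 = 9

At least one: 79; Neither: 9


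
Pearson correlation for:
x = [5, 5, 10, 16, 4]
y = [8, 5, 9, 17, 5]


n=5, Σx=40, Σy=44, Σxy=447, Σx²=422, Σy²=484
r = (5×447 - 40×44)/√((5×422 - 40²)(5×484 - 44²))
= 475/√(510×484) = 475/√246840 ≈ 475/496.8300 ≈ 0.9561

r ≈ 0.9561


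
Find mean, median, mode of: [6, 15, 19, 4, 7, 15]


Sorted: [4, 6, 7, 15, 15, 19]
Mean = 66/6 = 11
Median = 11
Freq: {6: 1, 15: 2, 19: 1, 4: 1, 7: 1}
Mode: [15]

Mean=11, Median=11, Mode=15


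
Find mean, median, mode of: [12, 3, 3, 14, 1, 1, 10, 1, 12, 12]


Sorted: [1, 1, 1, 3, 3, 10, 12, 12, 12, 14]
Mean = 69/10
Median = 13/2
Freq: {12: 3, 3: 2, 14: 1, 1: 3, 10: 1}
Mode: [1, 12]

Mean=69/10, Median=13/2, Mode=[1, 12]


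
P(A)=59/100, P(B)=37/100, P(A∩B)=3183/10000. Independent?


P(A)×P(B) = 2183/10000
P(A∩B) = 3183/10000
Not equal → NOT independent

No, not independent


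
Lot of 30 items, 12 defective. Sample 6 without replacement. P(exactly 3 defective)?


Hypergeometric: C(12,3)×C(18,3)/C(30,6)
= 220×816/593775 = 11968/39585

P(X=3) = 11968/39585 ≈ 30.23%


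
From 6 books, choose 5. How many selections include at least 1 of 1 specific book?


Complement: C(6,5) - C(5,5) = 6 - 1 = 5

5


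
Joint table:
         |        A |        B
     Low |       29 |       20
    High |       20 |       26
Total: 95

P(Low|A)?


P(Low|A) = 29/(29+20) = 29/49

P = 29/49 ≈ 59.18%


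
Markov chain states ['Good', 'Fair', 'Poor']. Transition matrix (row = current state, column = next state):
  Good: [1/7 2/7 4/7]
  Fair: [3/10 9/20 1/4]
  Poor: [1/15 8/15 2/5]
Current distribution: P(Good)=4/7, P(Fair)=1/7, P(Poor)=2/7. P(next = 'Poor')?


P(next=Poor) = Σᵢ P(now=i)×P(i→Poor)
= 4/7×4/7 + 1/7×1/4 + 2/7×2/5
= 16/49 + 1/28 + 4/35 = 467/980

P = 467/980 ≈ 0.4765


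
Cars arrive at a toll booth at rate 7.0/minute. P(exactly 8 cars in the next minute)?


Poisson(λ=7.0): P(X=8) = e^(-λ)×λ^k/k!
= e^(-7.0) × 7.0^8 / 8!
≈ 0.0009118819656 × 5764801 / 40320 ≈ 0.130377

P(X=8) ≈ 0.130377 ≈ 13.04%


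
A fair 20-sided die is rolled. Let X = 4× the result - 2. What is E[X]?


E[die] = (1+20)/2 = 21/2
E[X] = 4×21/2 - 2 = 40

E[X] = 40


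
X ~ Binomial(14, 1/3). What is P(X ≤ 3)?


P(X ≤ 3) = Σ P(X=i) for i=0..3
P(X=0) = 16384/4782969
P(X=1) = 114688/4782969
P(X=2) = 372736/4782969
P(X=3) = 745472/4782969
Sum = 1249280/4782969

P(X ≤ 3) = 1249280/4782969 ≈ 26.12%


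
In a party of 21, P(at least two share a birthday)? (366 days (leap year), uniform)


P(all different) = Π(366-i)/366 for i=0..20
= 0.557221
P(match) = 1 - 0.557221 = 0.442779

P ≈ 0.4428 ≈ 44.28%


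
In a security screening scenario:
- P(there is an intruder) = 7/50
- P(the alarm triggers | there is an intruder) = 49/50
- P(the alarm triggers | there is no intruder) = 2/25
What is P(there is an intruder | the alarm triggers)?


Using Bayes' theorem:
P(A|B) = P(B|A)·P(A) / P(B)

P(the alarm triggers) = 49/50 × 7/50 + 2/25 × 43/50
= 343/2500 + 43/625 = 103/500

P(there is an intruder|the alarm triggers) = (343/2500) / (103/500) = 343/515

P(there is an intruder|the alarm triggers) = 343/515 ≈ 66.60%


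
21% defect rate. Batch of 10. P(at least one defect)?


P(all good) = (79/100)^10 = 9468276082626847201/100000000000000000000
P(≥1 defect) = 90531723917373152799/100000000000000000000

P = 90531723917373152799/100000000000000000000 ≈ 90.53%


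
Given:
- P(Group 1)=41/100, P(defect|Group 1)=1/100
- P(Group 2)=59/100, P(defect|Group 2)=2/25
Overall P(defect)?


P(B) = Σ P(B|Aᵢ)×P(Aᵢ)
  1/100×41/100 = 41/10000
  2/25×59/100 = 59/1250
Sum = 513/10000

P(defect) = 513/10000 ≈ 5.13%


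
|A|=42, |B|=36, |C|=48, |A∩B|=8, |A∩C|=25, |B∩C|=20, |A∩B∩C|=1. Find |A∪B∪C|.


|A∪B∪C| = 42+36+48-8-25-20+1 = 74

|A∪B∪C| = 74


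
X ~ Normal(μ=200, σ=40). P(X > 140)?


z = (140-200)/40 = -1.5
P(X > 140) = 1 - P(Z ≤ -1.5) = 1 - 0.0668 = 0.9332

P(X > 140) ≈ 0.9332


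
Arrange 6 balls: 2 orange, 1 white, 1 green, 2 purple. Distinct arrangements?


6!/(2!×1!×1!×2!) = 180

180


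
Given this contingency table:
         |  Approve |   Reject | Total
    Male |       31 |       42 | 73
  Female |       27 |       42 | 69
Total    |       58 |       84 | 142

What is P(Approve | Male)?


P(Approve | Male) = 31/(31+42) = 31/73

P(Approve|Male) = 31/73 ≈ 42.47%


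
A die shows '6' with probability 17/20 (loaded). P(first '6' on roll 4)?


Geometric: P(X=4) = (1-p)^(k-1)×p = (3/20)^3×17/20 = 459/160000

P(X=4) = 459/160000 ≈ 0.29%


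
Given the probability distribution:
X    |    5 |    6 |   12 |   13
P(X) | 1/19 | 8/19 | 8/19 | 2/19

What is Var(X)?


E[X] = 175/19
E[X²] = 1803/19
Var(X) = E[X²] - (E[X])² = 1803/19 - 30625/361 = 3632/361

Var(X) = 3632/361 ≈ 10.0609


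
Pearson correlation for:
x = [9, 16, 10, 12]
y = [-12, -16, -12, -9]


n=4, Σx=47, Σy=-49, Σxy=-592, Σx²=581, Σy²=625
r = (4×(-592) - 47×(-49))/√((4×581 - 47²)(4×625 - (-49)²))
= -65/√(115×99) = -65/√11385 ≈ -65/106.7005 ≈ -0.6092

r ≈ -0.6092


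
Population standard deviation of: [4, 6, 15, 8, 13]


Mean = 46/5
  (4-46/5)²=676/25
  (6-46/5)²=256/25
  (15-46/5)²=841/25
  (8-46/5)²=36/25
  (13-46/5)²=361/25
Σ(x-μ)² = 434/5
σ² = (434/5)/5 = 434/25

σ = √(434/25) ≈ 4.1665


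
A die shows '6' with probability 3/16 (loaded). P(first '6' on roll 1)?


Geometric: P(X=1) = (1-p)^(k-1)×p = (13/16)^0×3/16 = 3/16

P(X=1) = 3/16 ≈ 18.75%


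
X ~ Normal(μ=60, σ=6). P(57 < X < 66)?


z₁=(57-60)/6=-0.5, z₂=(66-60)/6=1.0
P = Φ(1.0) - Φ(-0.5) = 0.841345 - 0.308538 = 0.532807 ≈ 0.5328

P(57 < X < 66) ≈ 0.5328


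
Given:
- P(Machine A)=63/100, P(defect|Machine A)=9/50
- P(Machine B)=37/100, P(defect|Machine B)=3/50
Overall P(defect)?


P(B) = Σ P(B|Aᵢ)×P(Aᵢ)
  9/50×63/100 = 567/5000
  3/50×37/100 = 111/5000
Sum = 339/2500

P(defect) = 339/2500 ≈ 13.56%


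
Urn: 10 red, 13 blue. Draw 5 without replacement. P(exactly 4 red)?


Hypergeometric: C(10,4)×C(13,1)/C(23,5)
= 210×13/33649 = 390/4807

P(X=4) = 390/4807 ≈ 8.11%


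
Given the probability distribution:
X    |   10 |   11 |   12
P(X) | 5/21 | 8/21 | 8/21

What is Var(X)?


E[X] = 78/7
E[X²] = 2620/21
Var(X) = E[X²] - (E[X])² = 2620/21 - 6084/49 = 88/147

Var(X) = 88/147 ≈ 0.5986


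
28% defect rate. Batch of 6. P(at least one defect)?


P(all good) = (18/25)^6 = 34012224/244140625
P(≥1 defect) = 210128401/244140625

P = 210128401/244140625 ≈ 86.07%


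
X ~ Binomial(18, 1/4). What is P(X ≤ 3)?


P(X ≤ 3) = Σ P(X=i) for i=0..3
P(X=0) = 387420489/68719476736
P(X=1) = 1162261467/34359738368
P(X=2) = 6586148313/68719476736
P(X=3) = 731794257/4294967296
Sum = 2625849981/8589934592

P(X ≤ 3) = 2625849981/8589934592 ≈ 30.57%


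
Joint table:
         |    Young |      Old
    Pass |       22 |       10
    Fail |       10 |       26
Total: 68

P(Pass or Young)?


P(Pass∨Young) = P(Pass) + P(Young) - P(Pass∧Young)
= (32 + 32 - 22)/68 = 42/68 = 21/34

P = 21/34 ≈ 61.76%


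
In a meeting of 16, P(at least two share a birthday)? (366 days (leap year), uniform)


P(all different) = Π(366-i)/366 for i=0..15
= 0.717059
P(match) = 1 - 0.717059 = 0.282941

P ≈ 0.2829 ≈ 28.29%


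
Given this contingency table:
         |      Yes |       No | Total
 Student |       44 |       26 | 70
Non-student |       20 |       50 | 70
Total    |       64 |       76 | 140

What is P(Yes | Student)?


P(Yes | Student) = 44/(44+26) = 44/70 = 22/35

P(Yes|Student) = 22/35 ≈ 62.86%


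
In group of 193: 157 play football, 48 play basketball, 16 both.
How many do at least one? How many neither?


|A∪B| = 157+48-16 = 189
Neither = 193-189 = 4

At least one: 189; Neither: 4


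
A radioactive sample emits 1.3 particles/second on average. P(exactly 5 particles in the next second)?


Poisson(λ=1.3): P(X=5) = e^(-λ)×λ^k/k!
= e^(-1.3) × 1.3^5 / 5!
≈ 0.272531793 × 3.71293 / 120 ≈ 0.008432

P(X=5) ≈ 0.008432 ≈ 0.84%


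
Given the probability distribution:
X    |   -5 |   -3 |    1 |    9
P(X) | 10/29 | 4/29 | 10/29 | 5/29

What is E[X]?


E[X] = Σ x·P(X=x)
= (-5)×(10/29) + (-3)×(4/29) + (1)×(10/29) + (9)×(5/29)
= -7/29

E[X] = -7/29


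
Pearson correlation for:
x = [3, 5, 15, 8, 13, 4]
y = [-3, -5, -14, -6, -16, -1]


n=6, Σx=48, Σy=-45, Σxy=-504, Σx²=508, Σy²=523
r = (6×(-504) - 48×(-45))/√((6×508 - 48²)(6×523 - (-45)²))
= -864/√(744×1113) = -864/√828072 ≈ -864/909.9846 ≈ -0.9495

r ≈ -0.9495


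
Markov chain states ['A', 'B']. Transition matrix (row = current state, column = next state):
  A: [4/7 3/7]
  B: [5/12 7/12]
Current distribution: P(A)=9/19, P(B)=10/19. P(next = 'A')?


P(next=A) = Σᵢ P(now=i)×P(i→A)
= 9/19×4/7 + 10/19×5/12
= 36/133 + 25/114 = 391/798

P = 391/798 ≈ 0.4900


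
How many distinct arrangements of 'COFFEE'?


Letters: 6, freq: {'C': 1, 'O': 1, 'F': 2, 'E': 2}
6!/(1!×1!×2!×2!) = 720/4 = 180

180


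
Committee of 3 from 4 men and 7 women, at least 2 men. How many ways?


Count by #men:
  2M,1W: C(4,2)×C(7,1)=42
  3M,0W: C(4,3)×C(7,0)=4
Total = 46

46


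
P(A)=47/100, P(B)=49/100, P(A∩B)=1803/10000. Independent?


P(A)×P(B) = 2303/10000
P(A∩B) = 1803/10000
Not equal → NOT independent

No, not independent


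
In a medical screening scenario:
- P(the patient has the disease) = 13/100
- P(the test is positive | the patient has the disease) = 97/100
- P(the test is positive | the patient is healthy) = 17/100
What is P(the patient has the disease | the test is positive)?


Using Bayes' theorem:
P(A|B) = P(B|A)·P(A) / P(B)

P(the test is positive) = 97/100 × 13/100 + 17/100 × 87/100
= 1261/10000 + 1479/10000 = 137/500

P(the patient has the disease|the test is positive) = (1261/10000) / (137/500) = 1261/2740

P(the patient has the disease|the test is positive) = 1261/2740 ≈ 46.02%


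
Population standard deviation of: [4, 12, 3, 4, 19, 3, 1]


Mean = 46/7
  (4-46/7)²=324/49
  (12-46/7)²=1444/49
  (3-46/7)²=625/49
  (4-46/7)²=324/49
  (19-46/7)²=7569/49
  (3-46/7)²=625/49
  (1-46/7)²=1521/49
Σ(x-μ)² = 1776/7
σ² = (1776/7)/7 = 1776/49

σ = √(1776/49) ≈ 6.0204


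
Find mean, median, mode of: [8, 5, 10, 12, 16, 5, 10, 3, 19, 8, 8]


Sorted: [3, 5, 5, 8, 8, 8, 10, 10, 12, 16, 19]
Mean = 104/11
Median = 8
Freq: {8: 3, 5: 2, 10: 2, 12: 1, 16: 1, 3: 1, 19: 1}
Mode: [8]

Mean=104/11, Median=8, Mode=8


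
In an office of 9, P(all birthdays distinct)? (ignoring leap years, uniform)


P(all different) = Π(365-i)/365 for i=0..8
= (365/365)×(364/365)×...×(357/365)
= 0.905376

P ≈ 0.9054 ≈ 90.54%


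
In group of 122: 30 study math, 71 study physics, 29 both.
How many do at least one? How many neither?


|A∪B| = 30+71-29 = 72
Neither = 122-72 = 50

At least one: 72; Neither: 50


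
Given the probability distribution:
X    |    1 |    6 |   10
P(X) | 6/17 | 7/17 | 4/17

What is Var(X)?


E[X] = 88/17
E[X²] = 658/17
Var(X) = E[X²] - (E[X])² = 658/17 - 7744/289 = 3442/289

Var(X) = 3442/289 ≈ 11.9100


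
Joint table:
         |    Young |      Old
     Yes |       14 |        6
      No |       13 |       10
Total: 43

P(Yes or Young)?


P(Yes∨Young) = P(Yes) + P(Young) - P(Yes∧Young)
= (20 + 27 - 14)/43 = 33/43

P = 33/43 ≈ 76.74%


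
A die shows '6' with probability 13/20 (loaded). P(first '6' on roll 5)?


Geometric: P(X=5) = (1-p)^(k-1)×p = (7/20)^4×13/20 = 31213/3200000

P(X=5) = 31213/3200000 ≈ 0.98%


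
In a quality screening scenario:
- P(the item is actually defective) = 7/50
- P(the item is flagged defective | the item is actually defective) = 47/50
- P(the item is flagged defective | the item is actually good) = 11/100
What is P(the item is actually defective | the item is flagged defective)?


Using Bayes' theorem:
P(A|B) = P(B|A)·P(A) / P(B)

P(the item is flagged defective) = 47/50 × 7/50 + 11/100 × 43/50
= 329/2500 + 473/5000 = 1131/5000

P(the item is actually defective|the item is flagged defective) = (329/2500) / (1131/5000) = 658/1131

P(the item is actually defective|the item is flagged defective) = 658/1131 ≈ 58.18%


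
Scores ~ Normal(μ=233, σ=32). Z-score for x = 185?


z = (x - μ)/σ = (185 - 233)/32 = -1.5

z = -1.5


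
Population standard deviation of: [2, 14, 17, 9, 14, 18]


Mean = 74/6 = 37/3
  (2-37/3)²=961/9
  (14-37/3)²=25/9
  (17-37/3)²=196/9
  (9-37/3)²=100/9
  (14-37/3)²=25/9
  (18-37/3)²=289/9
Σ(x-μ)² = 532/3
σ² = (532/3)/6 = 266/9

σ = √(266/9) ≈ 5.4365


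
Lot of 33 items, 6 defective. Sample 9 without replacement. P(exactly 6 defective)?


Hypergeometric: C(6,6)×C(27,3)/C(33,9)
= 1×2925/38567100 = 3/39556

P(X=6) = 3/39556 ≈ 0.01%


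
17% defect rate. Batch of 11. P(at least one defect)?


P(all good) = (83/100)^11 = 1287831418538085836267/10000000000000000000000
P(≥1 defect) = 8712168581461914163733/10000000000000000000000

P = 8712168581461914163733/10000000000000000000000 ≈ 87.12%


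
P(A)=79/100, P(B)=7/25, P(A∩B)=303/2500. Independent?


P(A)×P(B) = 553/2500
P(A∩B) = 303/2500
Not equal → NOT independent

No, not independent


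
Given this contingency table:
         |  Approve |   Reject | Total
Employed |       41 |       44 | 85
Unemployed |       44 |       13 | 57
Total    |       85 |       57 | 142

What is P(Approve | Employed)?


P(Approve | Employed) = 41/(41+44) = 41/85

P(Approve|Employed) = 41/85 ≈ 48.24%


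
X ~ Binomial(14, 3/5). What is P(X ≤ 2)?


P(X ≤ 2) = Σ P(X=i) for i=0..2
P(X=0) = 16384/6103515625
P(X=1) = 344064/6103515625
P(X=2) = 3354624/6103515625
Sum = 3715072/6103515625

P(X ≤ 2) = 3715072/6103515625 ≈ 0.06%


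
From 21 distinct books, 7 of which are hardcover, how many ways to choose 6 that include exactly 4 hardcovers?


Choose 4 of the 7 hardcovers and 2 of the other 14 books:
C(7,4)×C(14,2) = 35×91 = 3185

3185


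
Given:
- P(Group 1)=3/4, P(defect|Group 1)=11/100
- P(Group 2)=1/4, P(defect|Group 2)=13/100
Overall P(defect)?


P(B) = Σ P(B|Aᵢ)×P(Aᵢ)
  11/100×3/4 = 33/400
  13/100×1/4 = 13/400
Sum = 23/200

P(defect) = 23/200 ≈ 11.50%


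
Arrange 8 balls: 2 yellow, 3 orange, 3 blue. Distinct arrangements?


8!/(2!×3!×3!) = 560

560


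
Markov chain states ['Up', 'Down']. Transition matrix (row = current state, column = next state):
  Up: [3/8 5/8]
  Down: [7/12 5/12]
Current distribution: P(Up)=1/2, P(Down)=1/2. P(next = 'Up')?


P(next=Up) = Σᵢ P(now=i)×P(i→Up)
= 1/2×3/8 + 1/2×7/12
= 3/16 + 7/24 = 23/48

P = 23/48 ≈ 0.4792


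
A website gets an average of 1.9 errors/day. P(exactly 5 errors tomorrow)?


Poisson(λ=1.9): P(X=5) = e^(-λ)×λ^k/k!
= e^(-1.9) × 1.9^5 / 5!
≈ 0.1495686192 × 24.76099 / 120 ≈ 0.030862

P(X=5) ≈ 0.030862 ≈ 3.09%


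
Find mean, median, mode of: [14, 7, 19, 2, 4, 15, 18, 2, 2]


Sorted: [2, 2, 2, 4, 7, 14, 15, 18, 19]
Mean = 83/9
Median = 7
Freq: {14: 1, 7: 1, 19: 1, 2: 3, 4: 1, 15: 1, 18: 1}
Mode: [2]

Mean=83/9, Median=7, Mode=2


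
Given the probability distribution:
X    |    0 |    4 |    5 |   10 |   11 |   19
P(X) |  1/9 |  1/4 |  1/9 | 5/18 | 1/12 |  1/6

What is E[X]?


E[X] = Σ x·P(X=x)
= (0)×(1/9) + (4)×(1/4) + (5)×(1/9) + (10)×(5/18) + (11)×(1/12) + (19)×(1/6)
= 101/12

E[X] = 101/12


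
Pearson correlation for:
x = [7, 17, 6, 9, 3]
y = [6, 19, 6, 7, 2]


n=5, Σx=42, Σy=40, Σxy=470, Σx²=464, Σy²=486
r = (5×470 - 42×40)/√((5×464 - 42²)(5×486 - 40²))
= 670/√(556×830) = 670/√461480 ≈ 670/679.3232 ≈ 0.9863

r ≈ 0.9863


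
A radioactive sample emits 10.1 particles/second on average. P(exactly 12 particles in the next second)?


Poisson(λ=10.1): P(X=12) = e^(-λ)×λ^k/k!
= e^(-10.1) × 10.1^12 / 12!
≈ 4.107955523e-05 × 1.12682503013e+12 / 479001600 ≈ 0.096637

P(X=12) ≈ 0.096637 ≈ 9.66%


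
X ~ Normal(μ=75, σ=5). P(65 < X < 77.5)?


z₁=(65-75)/5=-2.0, z₂=(77.5-75)/5=0.5
P = Φ(0.5) - Φ(-2.0) = 0.691462 - 0.022750 = 0.668712 ≈ 0.6687

P(65 < X < 77.5) ≈ 0.6687


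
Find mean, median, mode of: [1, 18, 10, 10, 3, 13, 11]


Sorted: [1, 3, 10, 10, 11, 13, 18]
Mean = 66/7
Median = 10
Freq: {1: 1, 18: 1, 10: 2, 3: 1, 13: 1, 11: 1}
Mode: [10]

Mean=66/7, Median=10, Mode=10


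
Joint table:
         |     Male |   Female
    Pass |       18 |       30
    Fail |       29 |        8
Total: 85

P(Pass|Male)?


P(Pass|Male) = 18/(18+29) = 18/47

P = 18/47 ≈ 38.30%


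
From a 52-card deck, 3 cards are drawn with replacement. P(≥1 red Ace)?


P(not a red Ace) = 50/52 = 25/26
P(none in 3 draws) = (25/26)^3 = 15625/17576
P(≥1 red Ace) = 1 - 15625/17576 = 1951/17576

P = 1951/17576 ≈ 11.10%


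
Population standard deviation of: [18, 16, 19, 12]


Mean = 65/4
  (18-65/4)²=49/16
  (16-65/4)²=1/16
  (19-65/4)²=121/16
  (12-65/4)²=289/16
Σ(x-μ)² = 115/4
σ² = (115/4)/4 = 115/16

σ = √(115/16) ≈ 2.6810


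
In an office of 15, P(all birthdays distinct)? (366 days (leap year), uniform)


P(all different) = Π(366-i)/366 for i=0..14
= (366/366)×(365/366)×...×(352/366)
= 0.747702

P ≈ 0.7477 ≈ 74.77%


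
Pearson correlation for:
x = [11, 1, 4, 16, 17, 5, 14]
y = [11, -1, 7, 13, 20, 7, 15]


n=7, Σx=68, Σy=72, Σxy=941, Σx²=904, Σy²=1014
r = (7×941 - 68×72)/√((7×904 - 68²)(7×1014 - 72²))
= 1691/√(1704×1914) = 1691/√3261456 ≈ 1691/1805.9502 ≈ 0.9363

r ≈ 0.9363


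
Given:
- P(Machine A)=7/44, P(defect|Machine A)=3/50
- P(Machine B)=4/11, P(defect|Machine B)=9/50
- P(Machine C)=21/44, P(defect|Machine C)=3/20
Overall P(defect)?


P(B) = Σ P(B|Aᵢ)×P(Aᵢ)
  3/50×7/44 = 21/2200
  9/50×4/11 = 18/275
  3/20×21/44 = 63/880
Sum = 129/880

P(defect) = 129/880 ≈ 14.66%


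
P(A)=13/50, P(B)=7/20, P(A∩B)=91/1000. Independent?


P(A)×P(B) = 91/1000
P(A∩B) = 91/1000
Equal ✓ → Independent

Yes, independent


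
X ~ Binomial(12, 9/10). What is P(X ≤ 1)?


P(X ≤ 1) = Σ P(X=i) for i=0..1
P(X=0) = 1/1000000000000
P(X=1) = 27/250000000000
Sum = 109/1000000000000

P(X ≤ 1) = 109/1000000000000 ≈ 0.00%


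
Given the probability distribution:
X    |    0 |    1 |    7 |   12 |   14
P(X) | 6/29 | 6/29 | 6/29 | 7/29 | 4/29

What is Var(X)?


E[X] = 188/29
E[X²] = 2092/29
Var(X) = E[X²] - (E[X])² = 2092/29 - 35344/841 = 25324/841

Var(X) = 25324/841 ≈ 30.1118


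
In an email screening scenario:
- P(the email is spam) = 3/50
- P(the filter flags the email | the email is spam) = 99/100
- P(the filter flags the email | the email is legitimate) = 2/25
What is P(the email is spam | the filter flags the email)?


Using Bayes' theorem:
P(A|B) = P(B|A)·P(A) / P(B)

P(the filter flags the email) = 99/100 × 3/50 + 2/25 × 47/50
= 297/5000 + 47/625 = 673/5000

P(the email is spam|the filter flags the email) = (297/5000) / (673/5000) = 297/673

P(the email is spam|the filter flags the email) = 297/673 ≈ 44.13%


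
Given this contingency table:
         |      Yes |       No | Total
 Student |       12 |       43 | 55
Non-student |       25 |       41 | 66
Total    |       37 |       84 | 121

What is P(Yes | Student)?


P(Yes | Student) = 12/(12+43) = 12/55

P(Yes|Student) = 12/55 ≈ 21.82%


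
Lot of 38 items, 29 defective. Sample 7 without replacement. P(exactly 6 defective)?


Hypergeometric: C(29,6)×C(9,1)/C(38,7)
= 475020×9/12620256 = 356265/1051688

P(X=6) = 356265/1051688 ≈ 33.88%


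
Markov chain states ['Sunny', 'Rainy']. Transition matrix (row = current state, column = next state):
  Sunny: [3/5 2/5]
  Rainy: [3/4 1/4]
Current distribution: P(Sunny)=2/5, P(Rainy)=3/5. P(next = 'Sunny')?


P(next=Sunny) = Σᵢ P(now=i)×P(i→Sunny)
= 2/5×3/5 + 3/5×3/4
= 6/25 + 9/20 = 69/100

P = 69/100 ≈ 0.6900


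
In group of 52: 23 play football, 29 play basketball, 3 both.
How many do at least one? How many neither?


|A∪B| = 23+29-3 = 49
Neither = 52-49 = 3

At least one: 49; Neither: 3


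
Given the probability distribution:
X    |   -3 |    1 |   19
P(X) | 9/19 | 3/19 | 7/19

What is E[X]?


E[X] = Σ x·P(X=x)
= (-3)×(9/19) + (1)×(3/19) + (19)×(7/19)
= 109/19

E[X] = 109/19


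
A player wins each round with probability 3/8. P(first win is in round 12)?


Geometric: P(X=12) = (1-p)^(k-1)×p = (5/8)^11×3/8 = 146484375/68719476736

P(X=12) = 146484375/68719476736 ≈ 0.21%


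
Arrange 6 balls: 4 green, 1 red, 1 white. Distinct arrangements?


6!/(4!×1!×1!) = 30

30


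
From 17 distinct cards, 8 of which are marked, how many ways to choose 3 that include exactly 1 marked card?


Choose 1 of the 8 marked cards and 2 of the other 9 cards:
C(8,1)×C(9,2) = 8×36 = 288

288


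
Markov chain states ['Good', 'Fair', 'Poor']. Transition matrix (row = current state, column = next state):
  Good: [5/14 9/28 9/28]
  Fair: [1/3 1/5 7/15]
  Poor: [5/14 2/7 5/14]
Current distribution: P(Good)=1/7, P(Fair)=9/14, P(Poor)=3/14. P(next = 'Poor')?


P(next=Poor) = Σᵢ P(now=i)×P(i→Poor)
= 1/7×9/28 + 9/14×7/15 + 3/14×5/14
= 9/196 + 3/10 + 15/196 = 207/490

P = 207/490 ≈ 0.4224


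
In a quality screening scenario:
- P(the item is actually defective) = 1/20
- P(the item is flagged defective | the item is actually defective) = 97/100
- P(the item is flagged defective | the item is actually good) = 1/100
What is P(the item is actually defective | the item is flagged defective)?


Using Bayes' theorem:
P(A|B) = P(B|A)·P(A) / P(B)

P(the item is flagged defective) = 97/100 × 1/20 + 1/100 × 19/20
= 97/2000 + 19/2000 = 29/500

P(the item is actually defective|the item is flagged defective) = (97/2000) / (29/500) = 97/116

P(the item is actually defective|the item is flagged defective) = 97/116 ≈ 83.62%


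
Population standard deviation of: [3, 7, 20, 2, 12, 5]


Mean = 49/6
  (3-49/6)²=961/36
  (7-49/6)²=49/36
  (20-49/6)²=5041/36
  (2-49/6)²=1369/36
  (12-49/6)²=529/36
  (5-49/6)²=361/36
Σ(x-μ)² = 1385/6
σ² = (1385/6)/6 = 1385/36

σ = √(1385/36) ≈ 6.2026


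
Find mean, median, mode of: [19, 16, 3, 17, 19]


Sorted: [3, 16, 17, 19, 19]
Mean = 74/5
Median = 17
Freq: {19: 2, 16: 1, 3: 1, 17: 1}
Mode: [19]

Mean=74/5, Median=17, Mode=19


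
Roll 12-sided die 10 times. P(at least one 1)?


P(no 1)^10 = (11/12)^10 = 25937424601/61917364224
P(≥1) = 1 - 25937424601/61917364224 = 35979939623/61917364224

P = 35979939623/61917364224 ≈ 58.11%


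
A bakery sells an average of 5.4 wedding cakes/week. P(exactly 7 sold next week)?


Poisson(λ=5.4): P(X=7) = e^(-λ)×λ^k/k!
= e^(-5.4) × 5.4^7 / 7!
≈ 0.004516580943 × 133892.520998 / 5040 ≈ 0.119987

P(X=7) ≈ 0.119987 ≈ 12.00%


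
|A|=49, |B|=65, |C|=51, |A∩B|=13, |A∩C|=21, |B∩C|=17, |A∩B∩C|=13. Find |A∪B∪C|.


|A∪B∪C| = 49+65+51-13-21-17+13 = 127

|A∪B∪C| = 127


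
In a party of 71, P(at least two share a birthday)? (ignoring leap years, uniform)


P(all different) = Π(365-i)/365 for i=0..70
= 0.000679
P(match) = 1 - 0.000679 = 0.999321

P ≈ 0.9993 ≈ 99.93%


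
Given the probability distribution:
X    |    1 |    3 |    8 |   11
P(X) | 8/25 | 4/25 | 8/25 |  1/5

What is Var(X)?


E[X] = 139/25
E[X²] = 1161/25
Var(X) = E[X²] - (E[X])² = 1161/25 - 19321/625 = 9704/625

Var(X) = 9704/625 ≈ 15.5264


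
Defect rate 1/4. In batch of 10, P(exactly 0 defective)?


Binomial: P(X=0) = C(10,0)×p^0×(1-p)^10
= 1 × 1 × 59049/1048576 = 59049/1048576

P(X=0) = 59049/1048576 ≈ 5.63%


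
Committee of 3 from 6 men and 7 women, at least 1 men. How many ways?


Count by #men:
  1M,2W: C(6,1)×C(7,2)=126
  2M,1W: C(6,2)×C(7,1)=105
  3M,0W: C(6,3)×C(7,0)=20
Total = 251

251


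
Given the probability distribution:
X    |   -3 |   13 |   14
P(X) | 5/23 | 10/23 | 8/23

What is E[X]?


E[X] = Σ x·P(X=x)
= (-3)×(5/23) + (13)×(10/23) + (14)×(8/23)
= 227/23

E[X] = 227/23


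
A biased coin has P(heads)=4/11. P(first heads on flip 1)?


Geometric: P(X=1) = (1-p)^(k-1)×p = (7/11)^0×4/11 = 4/11

P(X=1) = 4/11 ≈ 36.36%


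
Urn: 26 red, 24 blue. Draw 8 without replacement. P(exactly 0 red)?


Hypergeometric: C(26,0)×C(24,8)/C(50,8)
= 1×735471/536878650 = 969/707350

P(X=0) = 969/707350 ≈ 0.14%


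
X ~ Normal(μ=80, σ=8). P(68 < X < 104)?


z₁=(68-80)/8=-1.5, z₂=(104-80)/8=3.0
P = Φ(3.0) - Φ(-1.5) = 0.998650 - 0.066807 = 0.931843 ≈ 0.9318

P(68 < X < 104) ≈ 0.9318


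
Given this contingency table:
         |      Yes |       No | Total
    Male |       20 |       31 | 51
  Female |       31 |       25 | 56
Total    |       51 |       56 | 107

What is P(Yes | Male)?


P(Yes | Male) = 20/(20+31) = 20/51

P(Yes|Male) = 20/51 ≈ 39.22%


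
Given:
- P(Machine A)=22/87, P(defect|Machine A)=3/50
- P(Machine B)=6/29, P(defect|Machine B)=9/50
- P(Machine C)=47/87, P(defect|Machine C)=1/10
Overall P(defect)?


P(B) = Σ P(B|Aᵢ)×P(Aᵢ)
  3/50×22/87 = 11/725
  9/50×6/29 = 27/725
  1/10×47/87 = 47/870
Sum = 463/4350

P(defect) = 463/4350 ≈ 10.64%


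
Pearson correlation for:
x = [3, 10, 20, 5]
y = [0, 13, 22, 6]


n=4, Σx=38, Σy=41, Σxy=600, Σx²=534, Σy²=689
r = (4×600 - 38×41)/√((4×534 - 38²)(4×689 - 41²))
= 842/√(692×1075) = 842/√743900 ≈ 842/862.4964 ≈ 0.9762

r ≈ 0.9762


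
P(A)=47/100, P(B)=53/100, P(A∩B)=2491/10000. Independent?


P(A)×P(B) = 2491/10000
P(A∩B) = 2491/10000
Equal ✓ → Independent

Yes, independent


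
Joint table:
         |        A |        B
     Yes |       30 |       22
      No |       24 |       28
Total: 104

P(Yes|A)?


P(Yes|A) = 30/(30+24) = 30/54 = 5/9

P = 5/9 ≈ 55.56%


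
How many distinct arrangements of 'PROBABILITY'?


Letters: 11, freq: {'P': 1, 'R': 1, 'O': 1, 'B': 2, 'A': 1, 'I': 2, 'L': 1, 'T': 1, 'Y': 1}
11!/(1!×1!×1!×2!×1!×2!×1!×1!×1!) = 39916800/4 = 9979200

9979200


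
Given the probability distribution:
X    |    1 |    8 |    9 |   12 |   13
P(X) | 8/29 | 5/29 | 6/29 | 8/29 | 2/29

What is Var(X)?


E[X] = 224/29
E[X²] = 2304/29
Var(X) = E[X²] - (E[X])² = 2304/29 - 50176/841 = 16640/841

Var(X) = 16640/841 ≈ 19.7860


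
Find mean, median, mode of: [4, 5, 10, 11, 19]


Sorted: [4, 5, 10, 11, 19]
Mean = 49/5
Median = 10
Freq: {4: 1, 5: 1, 10: 1, 11: 1, 19: 1}
Mode: No mode

Mean=49/5, Median=10, Mode=No mode


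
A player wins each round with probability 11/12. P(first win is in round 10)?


Geometric: P(X=10) = (1-p)^(k-1)×p = (1/12)^9×11/12 = 11/61917364224

P(X=10) = 11/61917364224 ≈ 0.00%


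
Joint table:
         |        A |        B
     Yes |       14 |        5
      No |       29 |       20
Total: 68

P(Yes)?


P(Yes) = (14+5)/68 = 19/68

P(Yes) = 19/68 ≈ 27.94%


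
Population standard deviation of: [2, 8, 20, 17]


Mean = 47/4
  (2-47/4)²=1521/16
  (8-47/4)²=225/16
  (20-47/4)²=1089/16
  (17-47/4)²=441/16
Σ(x-μ)² = 819/4
σ² = (819/4)/4 = 819/16

σ = √(819/16) ≈ 7.1545


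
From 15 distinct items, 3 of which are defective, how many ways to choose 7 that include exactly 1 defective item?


Choose 1 of the 3 defective items and 6 of the other 12 items:
C(3,1)×C(12,6) = 3×924 = 2772

2772


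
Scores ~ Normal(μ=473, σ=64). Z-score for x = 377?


z = (x - μ)/σ = (377 - 473)/64 = -1.5

z = -1.5


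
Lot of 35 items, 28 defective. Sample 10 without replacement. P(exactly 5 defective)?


Hypergeometric: C(28,5)×C(7,5)/C(35,10)
= 98280×21/183579396 = 1890/168113

P(X=5) = 1890/168113 ≈ 1.12%


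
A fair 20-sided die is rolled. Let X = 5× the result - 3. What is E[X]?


E[die] = (1+20)/2 = 21/2
E[X] = 5×21/2 - 3 = 99/2

E[X] = 99/2


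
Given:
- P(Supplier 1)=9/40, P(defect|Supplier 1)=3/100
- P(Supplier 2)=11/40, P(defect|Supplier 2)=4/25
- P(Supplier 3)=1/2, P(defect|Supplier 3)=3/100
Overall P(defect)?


P(B) = Σ P(B|Aᵢ)×P(Aᵢ)
  3/100×9/40 = 27/4000
  4/25×11/40 = 11/250
  3/100×1/2 = 3/200
Sum = 263/4000

P(defect) = 263/4000 ≈ 6.58%


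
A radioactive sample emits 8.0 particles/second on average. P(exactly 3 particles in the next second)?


Poisson(λ=8.0): P(X=3) = e^(-λ)×λ^k/k!
= e^(-8.0) × 8.0^3 / 3!
≈ 0.0003354626279 × 512 / 6 ≈ 0.028626

P(X=3) ≈ 0.028626 ≈ 2.86%


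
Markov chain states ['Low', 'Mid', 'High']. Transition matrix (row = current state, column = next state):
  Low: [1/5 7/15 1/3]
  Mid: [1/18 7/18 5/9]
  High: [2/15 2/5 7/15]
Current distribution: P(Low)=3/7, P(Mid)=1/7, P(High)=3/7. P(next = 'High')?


P(next=High) = Σᵢ P(now=i)×P(i→High)
= 3/7×1/3 + 1/7×5/9 + 3/7×7/15
= 1/7 + 5/63 + 1/5 = 19/45

P = 19/45 ≈ 0.4222


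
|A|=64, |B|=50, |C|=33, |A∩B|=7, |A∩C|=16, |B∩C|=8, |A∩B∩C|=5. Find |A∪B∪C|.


|A∪B∪C| = 64+50+33-7-16-8+5 = 121

|A∪B∪C| = 121


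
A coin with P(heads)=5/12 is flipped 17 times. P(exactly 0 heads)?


Binomial: P(X=0) = C(17,0)×p^0×(1-p)^17
= 1 × 1 × 232630513987207/2218611106740436992 = 232630513987207/2218611106740436992

P(X=0) = 232630513987207/2218611106740436992 ≈ 0.01%


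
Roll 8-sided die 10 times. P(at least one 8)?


P(no 8)^10 = (7/8)^10 = 282475249/1073741824
P(≥1) = 1 - 282475249/1073741824 = 791266575/1073741824

P = 791266575/1073741824 ≈ 73.69%


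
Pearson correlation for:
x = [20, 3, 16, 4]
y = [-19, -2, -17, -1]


n=4, Σx=43, Σy=-39, Σxy=-662, Σx²=681, Σy²=655
r = (4×(-662) - 43×(-39))/√((4×681 - 43²)(4×655 - (-39)²))
= -971/√(875×1099) = -971/√961625 ≈ -971/980.6248 ≈ -0.9902

r ≈ -0.9902


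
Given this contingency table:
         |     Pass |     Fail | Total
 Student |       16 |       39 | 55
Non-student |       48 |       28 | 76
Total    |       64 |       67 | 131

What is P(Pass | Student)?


P(Pass | Student) = 16/(16+39) = 16/55

P(Pass|Student) = 16/55 ≈ 29.09%


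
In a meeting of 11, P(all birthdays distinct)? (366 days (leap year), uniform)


P(all different) = Π(366-i)/366 for i=0..10
= (366/366)×(365/366)×...×(356/366)
= 0.859219

P ≈ 0.8592 ≈ 85.92%


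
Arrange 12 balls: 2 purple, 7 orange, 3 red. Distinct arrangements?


12!/(2!×7!×3!) = 7920

7920


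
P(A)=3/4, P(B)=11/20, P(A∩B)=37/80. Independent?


P(A)×P(B) = 33/80
P(A∩B) = 37/80
Not equal → NOT independent

No, not independent


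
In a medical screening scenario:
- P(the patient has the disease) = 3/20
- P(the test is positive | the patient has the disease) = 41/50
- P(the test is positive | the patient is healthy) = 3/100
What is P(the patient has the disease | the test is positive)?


Using Bayes' theorem:
P(A|B) = P(B|A)·P(A) / P(B)

P(the test is positive) = 41/50 × 3/20 + 3/100 × 17/20
= 123/1000 + 51/2000 = 297/2000

P(the patient has the disease|the test is positive) = (123/1000) / (297/2000) = 82/99

P(the patient has the disease|the test is positive) = 82/99 ≈ 82.83%


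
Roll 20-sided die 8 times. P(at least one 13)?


P(no 13)^8 = (19/20)^8 = 16983563041/25600000000
P(≥1) = 1 - 16983563041/25600000000 = 8616436959/25600000000

P = 8616436959/25600000000 ≈ 33.66%


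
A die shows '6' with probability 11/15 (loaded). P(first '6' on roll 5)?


Geometric: P(X=5) = (1-p)^(k-1)×p = (4/15)^4×11/15 = 2816/759375

P(X=5) = 2816/759375 ≈ 0.37%


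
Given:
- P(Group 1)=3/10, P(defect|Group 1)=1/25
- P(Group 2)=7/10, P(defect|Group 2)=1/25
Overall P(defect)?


P(B) = Σ P(B|Aᵢ)×P(Aᵢ)
  1/25×3/10 = 3/250
  1/25×7/10 = 7/250
Sum = 1/25

P(defect) = 1/25 ≈ 4.00%


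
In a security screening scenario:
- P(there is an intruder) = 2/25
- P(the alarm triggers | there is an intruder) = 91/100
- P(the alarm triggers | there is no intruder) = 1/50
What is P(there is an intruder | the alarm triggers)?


Using Bayes' theorem:
P(A|B) = P(B|A)·P(A) / P(B)

P(the alarm triggers) = 91/100 × 2/25 + 1/50 × 23/25
= 91/1250 + 23/1250 = 57/625

P(there is an intruder|the alarm triggers) = (91/1250) / (57/625) = 91/114

P(there is an intruder|the alarm triggers) = 91/114 ≈ 79.82%


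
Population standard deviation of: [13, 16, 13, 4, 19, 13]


Mean = 78/6 = 13
  (13-13)²=0
  (16-13)²=9
  (13-13)²=0
  (4-13)²=81
  (19-13)²=36
  (13-13)²=0
Σ(x-μ)² = 126
σ² = 126/6 = 21

σ = √(21) ≈ 4.5826


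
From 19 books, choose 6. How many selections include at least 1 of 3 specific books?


Complement: C(19,6) - C(16,6) = 27132 - 8008 = 19124

19124


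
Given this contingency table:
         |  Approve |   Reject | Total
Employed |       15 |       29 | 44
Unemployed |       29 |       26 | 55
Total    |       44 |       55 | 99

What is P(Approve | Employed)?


P(Approve | Employed) = 15/(15+29) = 15/44

P(Approve|Employed) = 15/44 ≈ 34.09%


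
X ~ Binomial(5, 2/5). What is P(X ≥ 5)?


P(X ≥ 5) = Σ P(X=i) for i=5..5
P(X=5) = 32/3125
Sum = 32/3125

P(X ≥ 5) = 32/3125 ≈ 1.02%


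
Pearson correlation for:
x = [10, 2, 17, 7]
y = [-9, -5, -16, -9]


n=4, Σx=36, Σy=-39, Σxy=-435, Σx²=442, Σy²=443
r = (4×(-435) - 36×(-39))/√((4×442 - 36²)(4×443 - (-39)²))
= -336/√(472×251) = -336/√118472 ≈ -336/344.1976 ≈ -0.9762

r ≈ -0.9762


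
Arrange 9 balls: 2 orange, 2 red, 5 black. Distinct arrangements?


9!/(2!×2!×5!) = 756

756


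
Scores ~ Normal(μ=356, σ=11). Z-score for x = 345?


z = (x - μ)/σ = (345 - 356)/11 = -1.0

z = -1.0


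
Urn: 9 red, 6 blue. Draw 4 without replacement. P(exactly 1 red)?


Hypergeometric: C(9,1)×C(6,3)/C(15,4)
= 9×20/1365 = 12/91

P(X=1) = 12/91 ≈ 13.19%


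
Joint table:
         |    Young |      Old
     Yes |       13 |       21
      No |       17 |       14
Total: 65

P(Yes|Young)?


P(Yes|Young) = 13/(13+17) = 13/30

P = 13/30 ≈ 43.33%


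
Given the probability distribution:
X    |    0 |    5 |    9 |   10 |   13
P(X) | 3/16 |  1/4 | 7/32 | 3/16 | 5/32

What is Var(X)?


E[X] = 57/8
E[X²] = 553/8
Var(X) = E[X²] - (E[X])² = 553/8 - 3249/64 = 1175/64

Var(X) = 1175/64 ≈ 18.3594


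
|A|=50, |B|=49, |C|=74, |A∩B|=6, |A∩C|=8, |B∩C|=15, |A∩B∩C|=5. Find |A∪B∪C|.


|A∪B∪C| = 50+49+74-6-8-15+5 = 149

|A∪B∪C| = 149


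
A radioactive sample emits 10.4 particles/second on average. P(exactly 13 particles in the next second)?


Poisson(λ=10.4): P(X=13) = e^(-λ)×λ^k/k!
= e^(-10.4) × 10.4^13 / 13!
≈ 3.043248301e-05 × 1.66507350731e+13 / 6227020800 ≈ 0.081375

P(X=13) ≈ 0.081375 ≈ 8.14%


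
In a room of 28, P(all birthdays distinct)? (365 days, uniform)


P(all different) = Π(365-i)/365 for i=0..27
= (365/365)×(364/365)×...×(338/365)
= 0.345539

P ≈ 0.3455 ≈ 34.55%


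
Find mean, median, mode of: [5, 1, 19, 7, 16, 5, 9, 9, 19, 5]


Sorted: [1, 5, 5, 5, 7, 9, 9, 16, 19, 19]
Mean = 95/10 = 19/2
Median = 8
Freq: {5: 3, 1: 1, 19: 2, 7: 1, 16: 1, 9: 2}
Mode: [5]

Mean=19/2, Median=8, Mode=5


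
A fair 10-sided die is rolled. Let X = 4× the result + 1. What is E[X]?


E[die] = (1+10)/2 = 11/2
E[X] = 4×11/2 + 1 = 23

E[X] = 23


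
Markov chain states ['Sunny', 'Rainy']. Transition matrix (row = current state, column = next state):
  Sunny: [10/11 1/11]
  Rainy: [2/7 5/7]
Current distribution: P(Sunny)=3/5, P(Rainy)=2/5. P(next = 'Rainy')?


P(next=Rainy) = Σᵢ P(now=i)×P(i→Rainy)
= 3/5×1/11 + 2/5×5/7
= 3/55 + 2/7 = 131/385

P = 131/385 ≈ 0.3403


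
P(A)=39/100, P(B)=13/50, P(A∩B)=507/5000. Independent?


P(A)×P(B) = 507/5000
P(A∩B) = 507/5000
Equal ✓ → Independent

Yes, independent


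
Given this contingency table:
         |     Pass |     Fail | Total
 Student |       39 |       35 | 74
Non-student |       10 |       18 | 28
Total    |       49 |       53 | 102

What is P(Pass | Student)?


P(Pass | Student) = 39/(39+35) = 39/74

P(Pass|Student) = 39/74 ≈ 52.70%


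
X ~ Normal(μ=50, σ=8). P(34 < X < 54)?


z₁=(34-50)/8=-2.0, z₂=(54-50)/8=0.5
P = Φ(0.5) - Φ(-2.0) = 0.691462 - 0.022750 = 0.668712 ≈ 0.6687

P(34 < X < 54) ≈ 0.6687


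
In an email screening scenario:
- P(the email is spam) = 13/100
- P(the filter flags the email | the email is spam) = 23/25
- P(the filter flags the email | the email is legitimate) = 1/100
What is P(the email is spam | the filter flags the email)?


Using Bayes' theorem:
P(A|B) = P(B|A)·P(A) / P(B)

P(the filter flags the email) = 23/25 × 13/100 + 1/100 × 87/100
= 299/2500 + 87/10000 = 1283/10000

P(the email is spam|the filter flags the email) = (299/2500) / (1283/10000) = 1196/1283

P(the email is spam|the filter flags the email) = 1196/1283 ≈ 93.22%
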